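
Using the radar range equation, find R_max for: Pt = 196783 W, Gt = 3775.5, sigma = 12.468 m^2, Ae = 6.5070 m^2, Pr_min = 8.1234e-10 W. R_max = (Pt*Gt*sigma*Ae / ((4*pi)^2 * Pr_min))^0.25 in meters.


R^4 = 196783*3775.5*12.468*6.5070 / ((4*pi)^2 * 8.1234e-10) = 4.698747e+17
R_max = 4.698747e+17^0.25 = 26182 m

26182 m


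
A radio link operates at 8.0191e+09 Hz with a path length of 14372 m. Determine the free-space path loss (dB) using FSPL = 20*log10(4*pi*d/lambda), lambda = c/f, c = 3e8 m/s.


lambda = c / f = 3.0000e+08 / 8.0191e+09 = 0.03741068 m
FSPL = 20 * log10(4*pi*14372/0.03741068) = 133.7 dB

133.7 dB


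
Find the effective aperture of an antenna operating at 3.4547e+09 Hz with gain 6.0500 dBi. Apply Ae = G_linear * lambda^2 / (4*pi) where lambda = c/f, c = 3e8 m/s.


lambda = c / f = 3.0000e+08 / 3.4547e+09 = 0.08683822 m
G_linear = 10^(6.0500/10) = 4.027170
Ae = G_linear * lambda^2 / (4*pi) = 4.027170 * 0.08683822^2 / (4*pi) = 2.417e-03 m^2

2.417e-03 m^2


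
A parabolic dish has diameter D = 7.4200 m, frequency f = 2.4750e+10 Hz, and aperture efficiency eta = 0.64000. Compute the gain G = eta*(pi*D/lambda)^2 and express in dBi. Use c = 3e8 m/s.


lambda = c / f = 3.0000e+08 / 2.4750e+10 = 0.01212121 m
G_linear = 0.64000 * (pi * 7.4200 / 0.01212121)^2 = 2.366985e+06
G_dBi = 10 * log10(2.366985e+06) = 63.74 dBi

63.74 dBi


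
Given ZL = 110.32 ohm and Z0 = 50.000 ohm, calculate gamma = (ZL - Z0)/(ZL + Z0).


gamma = (110.32 - 50.000) / (110.32 + 50.000) = 0.3762

0.3762


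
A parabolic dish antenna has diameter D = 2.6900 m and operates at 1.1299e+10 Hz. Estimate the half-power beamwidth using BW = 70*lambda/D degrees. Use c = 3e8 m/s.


lambda = c / f = 3.0000e+08 / 1.1299e+10 = 0.02655102 m
BW = 70 * 0.02655102 / 2.6900 = 0.6909 deg

0.6909 deg


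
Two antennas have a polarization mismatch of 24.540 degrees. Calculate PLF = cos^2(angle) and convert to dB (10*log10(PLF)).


PLF_linear = cos^2(24.540 deg) = 0.8275023
PLF_dB = 10 * log10(0.8275023) = -0.8223 dB

-0.8223 dB


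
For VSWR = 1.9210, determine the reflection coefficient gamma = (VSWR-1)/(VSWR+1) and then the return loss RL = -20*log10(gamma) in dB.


gamma = (1.9210 - 1) / (1.9210 + 1) = 0.3153030
RL = -20 * log10(0.3153030) = 10.03 dB

10.03 dB


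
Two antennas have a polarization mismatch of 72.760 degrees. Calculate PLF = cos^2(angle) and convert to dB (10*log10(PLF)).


PLF_linear = cos^2(72.760 deg) = 0.08783807
PLF_dB = 10 * log10(0.08783807) = -10.56 dB

-10.56 dB


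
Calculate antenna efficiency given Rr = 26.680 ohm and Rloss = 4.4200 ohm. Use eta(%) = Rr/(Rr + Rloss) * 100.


eta = 26.680 / (26.680 + 4.4200) * 100 = 85.79%

85.79%


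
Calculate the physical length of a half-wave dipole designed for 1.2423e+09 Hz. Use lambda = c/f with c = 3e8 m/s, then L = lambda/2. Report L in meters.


lambda = c / f = 3.0000e+08 / 1.2423e+09 = 0.2414876 m
L = lambda / 2 = 0.2414876 / 2 = 0.1207 m

0.1207 m


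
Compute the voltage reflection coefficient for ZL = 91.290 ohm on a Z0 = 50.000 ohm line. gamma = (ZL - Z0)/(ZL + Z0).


gamma = (91.290 - 50.000) / (91.290 + 50.000) = 0.2922

0.2922


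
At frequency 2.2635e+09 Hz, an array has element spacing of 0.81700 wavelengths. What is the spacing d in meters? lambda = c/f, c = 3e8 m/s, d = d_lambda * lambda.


lambda = c / f = 3.0000e+08 / 2.2635e+09 = 0.1325381 m
d = 0.81700 * 0.1325381 = 0.1083 m

0.1083 m


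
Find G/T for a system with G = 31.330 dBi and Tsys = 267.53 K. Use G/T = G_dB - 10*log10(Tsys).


G/T = 31.330 - 10*log10(267.53) = 31.330 - 24.27372 = 7.056 dB/K

7.056 dB/K


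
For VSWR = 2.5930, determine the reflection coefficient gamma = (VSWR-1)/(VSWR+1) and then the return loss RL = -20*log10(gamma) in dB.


gamma = (2.5930 - 1) / (2.5930 + 1) = 0.4433621
RL = -20 * log10(0.4433621) = 7.065 dB

7.065 dB


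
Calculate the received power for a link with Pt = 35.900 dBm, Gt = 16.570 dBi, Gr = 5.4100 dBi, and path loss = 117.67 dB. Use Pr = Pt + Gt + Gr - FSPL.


Pr = 35.900 + 16.570 + 5.4100 - 117.67 = -59.79 dBm

-59.79 dBm


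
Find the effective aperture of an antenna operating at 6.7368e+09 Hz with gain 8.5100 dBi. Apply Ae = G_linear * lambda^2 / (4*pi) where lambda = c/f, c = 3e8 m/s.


lambda = c / f = 3.0000e+08 / 6.7368e+09 = 0.04453153 m
G_linear = 10^(8.5100/10) = 7.095778
Ae = G_linear * lambda^2 / (4*pi) = 7.095778 * 0.04453153^2 / (4*pi) = 1.120e-03 m^2

1.120e-03 m^2


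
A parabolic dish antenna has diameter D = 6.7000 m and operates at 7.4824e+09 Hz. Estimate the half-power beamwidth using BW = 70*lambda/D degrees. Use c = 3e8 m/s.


lambda = c / f = 3.0000e+08 / 7.4824e+09 = 0.04009409 m
BW = 70 * 0.04009409 / 6.7000 = 0.4189 deg

0.4189 deg


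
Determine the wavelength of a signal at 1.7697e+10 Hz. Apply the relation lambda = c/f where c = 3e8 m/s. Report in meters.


lambda = c / f = 3.0000e+08 / 1.7697e+10 = 0.01695 m

0.01695 m


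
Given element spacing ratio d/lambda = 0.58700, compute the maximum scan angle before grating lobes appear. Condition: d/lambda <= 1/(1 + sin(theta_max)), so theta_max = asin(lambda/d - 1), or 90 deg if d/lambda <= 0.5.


lambda/d - 1 = 1/0.58700 - 1 = 0.7035775
theta_max = asin(0.7035775) = 44.71 deg

44.71 deg


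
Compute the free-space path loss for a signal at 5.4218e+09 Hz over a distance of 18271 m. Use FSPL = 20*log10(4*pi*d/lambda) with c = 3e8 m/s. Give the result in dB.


lambda = c / f = 3.0000e+08 / 5.4218e+09 = 0.05533218 m
FSPL = 20 * log10(4*pi*18271/0.05533218) = 132.4 dB

132.4 dB


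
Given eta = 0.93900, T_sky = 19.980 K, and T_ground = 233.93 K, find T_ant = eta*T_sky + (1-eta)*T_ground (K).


T_ant = 0.93900 * 19.980 + (1 - 0.93900) * 233.93 = 33.03 K

33.03 K


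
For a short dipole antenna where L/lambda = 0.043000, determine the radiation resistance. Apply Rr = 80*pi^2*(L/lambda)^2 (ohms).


Rr = 80 * pi^2 * (0.043000)^2 = 80 * 9.869604 * 1.849000e-03 = 1.460 ohm

1.460 ohm


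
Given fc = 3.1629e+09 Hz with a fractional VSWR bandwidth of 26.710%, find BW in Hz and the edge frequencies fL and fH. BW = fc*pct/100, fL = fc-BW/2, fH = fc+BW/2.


BW = 3.1629e+09 * 26.710/100 = 8.448106e+08 Hz
fL = 3.1629e+09 - 8.448106e+08/2 = 2.740e+09 Hz
fH = 3.1629e+09 + 8.448106e+08/2 = 3.585e+09 Hz

BW=8.448e+08 Hz, fL=2.740e+09 Hz, fH=3.585e+09 Hz


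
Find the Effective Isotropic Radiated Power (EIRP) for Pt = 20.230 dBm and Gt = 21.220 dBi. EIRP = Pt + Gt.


EIRP = Pt + Gt = 20.230 + 21.220 = 41.45 dBm

41.45 dBm


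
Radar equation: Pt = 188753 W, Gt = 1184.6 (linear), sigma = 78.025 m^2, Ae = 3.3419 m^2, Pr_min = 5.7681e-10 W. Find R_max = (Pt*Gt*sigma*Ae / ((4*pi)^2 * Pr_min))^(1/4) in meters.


R^4 = 188753*1184.6*78.025*3.3419 / ((4*pi)^2 * 5.7681e-10) = 6.400889e+17
R_max = 6.400889e+17^0.25 = 28285 m

28285 m


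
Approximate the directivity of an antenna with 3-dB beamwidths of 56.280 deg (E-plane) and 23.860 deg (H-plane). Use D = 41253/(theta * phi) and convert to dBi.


D_linear = 41253 / (56.280 * 23.860) = 30.72069
D_dBi = 10 * log10(30.72069) = 14.87 dBi

14.87 dBi


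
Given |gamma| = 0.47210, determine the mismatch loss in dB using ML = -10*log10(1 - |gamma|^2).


ML = -10 * log10(1 - 0.47210^2) = -10 * log10(0.77712159) = 1.095 dB

1.095 dB


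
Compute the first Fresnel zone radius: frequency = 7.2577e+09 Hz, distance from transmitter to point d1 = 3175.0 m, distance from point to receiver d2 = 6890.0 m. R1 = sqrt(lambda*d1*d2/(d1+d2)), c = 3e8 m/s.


lambda = c / f = 3.0000e+08 / 7.2577e+09 = 0.04133541 m
R1 = sqrt(0.04133541 * 3175.0 * 6890.0 / (3175.0 + 6890.0)) = 9.478 m

9.478 m


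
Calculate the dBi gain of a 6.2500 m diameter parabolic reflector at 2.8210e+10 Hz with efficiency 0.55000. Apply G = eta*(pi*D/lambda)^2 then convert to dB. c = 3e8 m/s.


lambda = c / f = 3.0000e+08 / 2.8210e+10 = 0.01063453 m
G_linear = 0.55000 * (pi * 6.2500 / 0.01063453)^2 = 1.874933e+06
G_dBi = 10 * log10(1.874933e+06) = 62.73 dBi

62.73 dBi


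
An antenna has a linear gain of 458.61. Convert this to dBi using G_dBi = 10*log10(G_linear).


G_dBi = 10 * log10(458.61) = 26.61 dBi

26.61 dBi


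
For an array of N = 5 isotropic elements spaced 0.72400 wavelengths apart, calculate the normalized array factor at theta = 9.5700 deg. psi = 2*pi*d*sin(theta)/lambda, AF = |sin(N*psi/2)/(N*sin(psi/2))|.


psi = 2*pi*0.72400*sin(9.5700 deg) = 0.7562868 rad
AF = |sin(5*0.7562868/2) / (5*sin(0.7562868/2))| = 0.5142

0.5142


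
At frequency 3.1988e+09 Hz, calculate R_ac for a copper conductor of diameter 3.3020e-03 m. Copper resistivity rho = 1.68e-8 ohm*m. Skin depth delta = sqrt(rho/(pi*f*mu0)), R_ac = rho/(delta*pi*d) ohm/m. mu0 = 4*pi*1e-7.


delta = sqrt(1.68e-8 / (pi * 3.1988e+09 * 4*pi*1e-7)) = 1.153403e-06 m
R_ac = 1.68e-8 / (1.153403e-06 * pi * 3.3020e-03) = 1.404 ohm/m

1.404 ohm/m


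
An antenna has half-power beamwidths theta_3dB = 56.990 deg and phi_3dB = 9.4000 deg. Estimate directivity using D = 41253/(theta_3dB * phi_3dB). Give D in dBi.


D_linear = 41253 / (56.990 * 9.4000) = 77.00679
D_dBi = 10 * log10(77.00679) = 18.87 dBi

18.87 dBi


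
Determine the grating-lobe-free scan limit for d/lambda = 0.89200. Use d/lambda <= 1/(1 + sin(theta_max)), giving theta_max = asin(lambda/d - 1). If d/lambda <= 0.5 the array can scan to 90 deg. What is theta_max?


lambda/d - 1 = 1/0.89200 - 1 = 0.1210762
theta_max = asin(0.1210762) = 6.954 deg

6.954 deg


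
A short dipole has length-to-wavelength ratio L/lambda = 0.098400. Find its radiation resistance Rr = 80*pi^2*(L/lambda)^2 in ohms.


Rr = 80 * pi^2 * (0.098400)^2 = 80 * 9.869604 * 9.682560e-03 = 7.645 ohm

7.645 ohm


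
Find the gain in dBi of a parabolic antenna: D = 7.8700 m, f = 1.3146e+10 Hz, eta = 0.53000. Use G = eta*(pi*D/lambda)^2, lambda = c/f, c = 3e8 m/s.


lambda = c / f = 3.0000e+08 / 1.3146e+10 = 0.02282063 m
G_linear = 0.53000 * (pi * 7.8700 / 0.02282063)^2 = 622113.8
G_dBi = 10 * log10(622113.8) = 57.94 dBi

57.94 dBi


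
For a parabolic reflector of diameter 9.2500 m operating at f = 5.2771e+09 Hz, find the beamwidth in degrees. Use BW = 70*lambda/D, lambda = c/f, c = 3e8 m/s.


lambda = c / f = 3.0000e+08 / 5.2771e+09 = 0.05684941 m
BW = 70 * 0.05684941 / 9.2500 = 0.4302 deg

0.4302 deg


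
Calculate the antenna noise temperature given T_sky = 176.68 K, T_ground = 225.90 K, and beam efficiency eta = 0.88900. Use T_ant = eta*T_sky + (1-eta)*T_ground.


T_ant = 0.88900 * 176.68 + (1 - 0.88900) * 225.90 = 182.1 K

182.1 K


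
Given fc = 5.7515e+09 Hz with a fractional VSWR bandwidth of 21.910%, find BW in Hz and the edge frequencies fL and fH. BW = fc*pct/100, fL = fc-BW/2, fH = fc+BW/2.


BW = 5.7515e+09 * 21.910/100 = 1.260154e+09 Hz
fL = 5.7515e+09 - 1.260154e+09/2 = 5.121e+09 Hz
fH = 5.7515e+09 + 1.260154e+09/2 = 6.382e+09 Hz

BW=1.260e+09 Hz, fL=5.121e+09 Hz, fH=6.382e+09 Hz


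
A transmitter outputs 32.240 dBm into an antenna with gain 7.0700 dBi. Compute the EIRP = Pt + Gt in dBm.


EIRP = Pt + Gt = 32.240 + 7.0700 = 39.31 dBm

39.31 dBm


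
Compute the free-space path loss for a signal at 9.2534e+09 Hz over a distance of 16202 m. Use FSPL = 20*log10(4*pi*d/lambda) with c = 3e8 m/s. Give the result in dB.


lambda = c / f = 3.0000e+08 / 9.2534e+09 = 0.03242052 m
FSPL = 20 * log10(4*pi*16202/0.03242052) = 136.0 dB

136.0 dB


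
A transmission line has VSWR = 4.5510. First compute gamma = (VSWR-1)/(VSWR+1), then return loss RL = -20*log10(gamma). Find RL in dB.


gamma = (4.5510 - 1) / (4.5510 + 1) = 0.6397046
RL = -20 * log10(0.6397046) = 3.880 dB

3.880 dB


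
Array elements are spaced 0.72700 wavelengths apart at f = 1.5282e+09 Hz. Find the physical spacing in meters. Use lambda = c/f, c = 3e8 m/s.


lambda = c / f = 3.0000e+08 / 1.5282e+09 = 0.1963094 m
d = 0.72700 * 0.1963094 = 0.1427 m

0.1427 m


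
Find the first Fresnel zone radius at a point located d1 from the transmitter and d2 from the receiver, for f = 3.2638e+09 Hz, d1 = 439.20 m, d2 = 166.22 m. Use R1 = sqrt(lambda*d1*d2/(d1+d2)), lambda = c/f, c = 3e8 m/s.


lambda = c / f = 3.0000e+08 / 3.2638e+09 = 0.09191740 m
R1 = sqrt(0.09191740 * 439.20 * 166.22 / (439.20 + 166.22)) = 3.329 m

3.329 m


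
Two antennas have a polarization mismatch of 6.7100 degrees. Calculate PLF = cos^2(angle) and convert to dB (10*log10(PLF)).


PLF_linear = cos^2(6.7100 deg) = 0.9863475
PLF_dB = 10 * log10(0.9863475) = -0.05970 dB

-0.05970 dB


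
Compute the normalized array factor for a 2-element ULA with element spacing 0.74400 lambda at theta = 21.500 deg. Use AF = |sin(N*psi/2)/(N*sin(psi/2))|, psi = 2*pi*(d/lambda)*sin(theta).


psi = 2*pi*0.74400*sin(21.500 deg) = 1.713280 rad
AF = |sin(2*1.713280/2) / (2*sin(1.713280/2))| = 0.6550

0.6550


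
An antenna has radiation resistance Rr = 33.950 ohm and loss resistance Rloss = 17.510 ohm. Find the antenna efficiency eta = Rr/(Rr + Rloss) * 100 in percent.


eta = 33.950 / (33.950 + 17.510) * 100 = 65.97%

65.97%


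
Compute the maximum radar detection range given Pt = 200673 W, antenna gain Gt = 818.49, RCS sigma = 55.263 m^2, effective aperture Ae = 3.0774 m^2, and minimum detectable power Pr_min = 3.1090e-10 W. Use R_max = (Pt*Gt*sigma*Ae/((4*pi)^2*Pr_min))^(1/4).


R^4 = 200673*818.49*55.263*3.0774 / ((4*pi)^2 * 3.1090e-10) = 5.689581e+17
R_max = 5.689581e+17^0.25 = 27464 m

27464 m


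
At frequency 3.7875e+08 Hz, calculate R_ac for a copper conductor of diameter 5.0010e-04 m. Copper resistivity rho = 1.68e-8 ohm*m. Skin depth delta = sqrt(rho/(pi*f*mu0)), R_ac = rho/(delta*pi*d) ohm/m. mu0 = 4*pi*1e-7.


delta = sqrt(1.68e-8 / (pi * 3.7875e+08 * 4*pi*1e-7)) = 3.351957e-06 m
R_ac = 1.68e-8 / (3.351957e-06 * pi * 5.0010e-04) = 3.190 ohm/m

3.190 ohm/m


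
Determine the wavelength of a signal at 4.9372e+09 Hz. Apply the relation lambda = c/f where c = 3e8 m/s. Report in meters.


lambda = c / f = 3.0000e+08 / 4.9372e+09 = 0.06076 m

0.06076 m


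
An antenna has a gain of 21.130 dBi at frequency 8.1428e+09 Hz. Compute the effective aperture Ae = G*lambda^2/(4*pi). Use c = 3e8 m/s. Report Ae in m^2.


lambda = c / f = 3.0000e+08 / 8.1428e+09 = 0.03684236 m
G_linear = 10^(21.130/10) = 129.7179
Ae = G_linear * lambda^2 / (4*pi) = 129.7179 * 0.03684236^2 / (4*pi) = 0.01401 m^2

0.01401 m^2


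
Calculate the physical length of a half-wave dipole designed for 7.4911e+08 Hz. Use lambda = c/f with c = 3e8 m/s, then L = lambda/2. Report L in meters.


lambda = c / f = 3.0000e+08 / 7.4911e+08 = 0.4004752 m
L = lambda / 2 = 0.4004752 / 2 = 0.2002 m

0.2002 m


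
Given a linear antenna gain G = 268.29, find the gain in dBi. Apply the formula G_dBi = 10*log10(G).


G_dBi = 10 * log10(268.29) = 24.29 dBi

24.29 dBi


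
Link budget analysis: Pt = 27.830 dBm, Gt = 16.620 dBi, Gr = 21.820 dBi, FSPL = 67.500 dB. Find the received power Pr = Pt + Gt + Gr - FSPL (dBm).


Pr = 27.830 + 16.620 + 21.820 - 67.500 = -1.23 dBm

-1.23 dBm


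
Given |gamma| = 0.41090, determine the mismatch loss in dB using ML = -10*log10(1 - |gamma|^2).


ML = -10 * log10(1 - 0.41090^2) = -10 * log10(0.83116119) = 0.8031 dB

0.8031 dB


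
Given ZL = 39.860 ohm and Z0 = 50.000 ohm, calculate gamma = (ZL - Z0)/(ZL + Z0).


gamma = (39.860 - 50.000) / (39.860 + 50.000) = -0.1128

-0.1128


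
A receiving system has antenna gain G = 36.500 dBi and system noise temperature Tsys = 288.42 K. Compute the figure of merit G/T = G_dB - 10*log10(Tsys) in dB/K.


G/T = 36.500 - 10*log10(288.42) = 36.500 - 24.60025 = 11.90 dB/K

11.90 dB/K


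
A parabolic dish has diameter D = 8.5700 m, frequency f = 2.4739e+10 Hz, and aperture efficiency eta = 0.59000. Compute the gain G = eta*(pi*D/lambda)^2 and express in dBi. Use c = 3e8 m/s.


lambda = c / f = 3.0000e+08 / 2.4739e+10 = 0.01212660 m
G_linear = 0.59000 * (pi * 8.5700 / 0.01212660)^2 = 2.908274e+06
G_dBi = 10 * log10(2.908274e+06) = 64.64 dBi

64.64 dBi


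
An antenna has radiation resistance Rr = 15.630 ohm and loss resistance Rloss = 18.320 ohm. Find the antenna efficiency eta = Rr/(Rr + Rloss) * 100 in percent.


eta = 15.630 / (15.630 + 18.320) * 100 = 46.04%

46.04%


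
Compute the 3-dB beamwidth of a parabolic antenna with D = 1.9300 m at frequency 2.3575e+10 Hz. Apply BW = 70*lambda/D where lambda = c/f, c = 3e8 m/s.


lambda = c / f = 3.0000e+08 / 2.3575e+10 = 0.01272534 m
BW = 70 * 0.01272534 / 1.9300 = 0.4615 deg

0.4615 deg


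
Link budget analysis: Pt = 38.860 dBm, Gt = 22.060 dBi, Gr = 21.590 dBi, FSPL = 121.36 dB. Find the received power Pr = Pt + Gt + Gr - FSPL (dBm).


Pr = 38.860 + 22.060 + 21.590 - 121.36 = -38.85 dBm

-38.85 dBm


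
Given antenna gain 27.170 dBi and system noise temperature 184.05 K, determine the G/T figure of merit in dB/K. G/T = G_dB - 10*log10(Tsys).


G/T = 27.170 - 10*log10(184.05) = 27.170 - 22.64936 = 4.521 dB/K

4.521 dB/K


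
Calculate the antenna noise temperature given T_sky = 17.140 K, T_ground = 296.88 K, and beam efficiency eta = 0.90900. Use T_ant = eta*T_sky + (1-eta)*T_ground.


T_ant = 0.90900 * 17.140 + (1 - 0.90900) * 296.88 = 42.60 K

42.60 K


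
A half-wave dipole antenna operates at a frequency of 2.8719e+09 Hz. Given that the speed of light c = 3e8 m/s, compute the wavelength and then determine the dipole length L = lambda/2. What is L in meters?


lambda = c / f = 3.0000e+08 / 2.8719e+09 = 0.1044605 m
L = lambda / 2 = 0.1044605 / 2 = 0.05223 m

0.05223 m


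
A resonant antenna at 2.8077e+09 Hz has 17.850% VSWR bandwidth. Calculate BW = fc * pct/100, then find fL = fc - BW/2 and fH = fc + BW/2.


BW = 2.8077e+09 * 17.850/100 = 5.011745e+08 Hz
fL = 2.8077e+09 - 5.011745e+08/2 = 2.557e+09 Hz
fH = 2.8077e+09 + 5.011745e+08/2 = 3.058e+09 Hz

BW=5.012e+08 Hz, fL=2.557e+09 Hz, fH=3.058e+09 Hz


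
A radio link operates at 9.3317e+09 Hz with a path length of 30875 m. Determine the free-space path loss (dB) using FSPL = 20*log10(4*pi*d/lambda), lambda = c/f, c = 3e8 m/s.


lambda = c / f = 3.0000e+08 / 9.3317e+09 = 0.03214848 m
FSPL = 20 * log10(4*pi*30875/0.03214848) = 141.6 dB

141.6 dB


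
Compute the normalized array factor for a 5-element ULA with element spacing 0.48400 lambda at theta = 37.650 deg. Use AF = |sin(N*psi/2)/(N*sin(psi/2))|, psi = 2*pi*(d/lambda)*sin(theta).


psi = 2*pi*0.48400*sin(37.650 deg) = 1.857591 rad
AF = |sin(5*1.857591/2) / (5*sin(1.857591/2))| = 0.2491

0.2491


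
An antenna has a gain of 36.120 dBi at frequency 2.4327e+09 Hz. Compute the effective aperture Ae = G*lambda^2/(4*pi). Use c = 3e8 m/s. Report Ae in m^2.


lambda = c / f = 3.0000e+08 / 2.4327e+09 = 0.1233198 m
G_linear = 10^(36.120/10) = 4092.607
Ae = G_linear * lambda^2 / (4*pi) = 4092.607 * 0.1233198^2 / (4*pi) = 4.953 m^2

4.953 m^2


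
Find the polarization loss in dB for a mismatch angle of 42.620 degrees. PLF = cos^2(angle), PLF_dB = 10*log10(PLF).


PLF_linear = cos^2(42.620 deg) = 0.5414911
PLF_dB = 10 * log10(0.5414911) = -2.664 dB

-2.664 dB


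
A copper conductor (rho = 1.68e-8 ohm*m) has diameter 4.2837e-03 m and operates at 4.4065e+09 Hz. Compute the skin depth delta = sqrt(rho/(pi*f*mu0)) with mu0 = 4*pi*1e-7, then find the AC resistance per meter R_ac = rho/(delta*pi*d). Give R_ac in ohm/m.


delta = sqrt(1.68e-8 / (pi * 4.4065e+09 * 4*pi*1e-7)) = 9.827157e-07 m
R_ac = 1.68e-8 / (9.827157e-07 * pi * 4.2837e-03) = 1.270 ohm/m

1.270 ohm/m


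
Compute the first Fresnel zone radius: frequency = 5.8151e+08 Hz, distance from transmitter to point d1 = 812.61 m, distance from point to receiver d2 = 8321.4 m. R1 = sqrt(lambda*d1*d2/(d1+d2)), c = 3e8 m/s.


lambda = c / f = 3.0000e+08 / 5.8151e+08 = 0.5158983 m
R1 = sqrt(0.5158983 * 812.61 * 8321.4 / (812.61 + 8321.4)) = 19.54 m

19.54 m


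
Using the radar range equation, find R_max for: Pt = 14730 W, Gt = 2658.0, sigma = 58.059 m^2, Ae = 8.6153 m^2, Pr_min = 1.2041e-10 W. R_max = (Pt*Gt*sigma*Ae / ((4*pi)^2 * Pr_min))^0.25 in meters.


R^4 = 14730*2658.0*58.059*8.6153 / ((4*pi)^2 * 1.2041e-10) = 1.029948e+18
R_max = 1.029948e+18^0.25 = 31857 m

31857 m


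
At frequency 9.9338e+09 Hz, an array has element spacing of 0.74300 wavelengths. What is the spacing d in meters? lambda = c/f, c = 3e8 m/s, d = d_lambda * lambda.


lambda = c / f = 3.0000e+08 / 9.9338e+09 = 0.03019992 m
d = 0.74300 * 0.03019992 = 0.02244 m

0.02244 m


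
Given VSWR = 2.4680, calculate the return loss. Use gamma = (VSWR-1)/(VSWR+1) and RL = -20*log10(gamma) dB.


gamma = (2.4680 - 1) / (2.4680 + 1) = 0.4232987
RL = -20 * log10(0.4232987) = 7.467 dB

7.467 dB


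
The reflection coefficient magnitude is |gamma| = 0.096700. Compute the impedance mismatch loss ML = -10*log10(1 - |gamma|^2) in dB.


ML = -10 * log10(1 - 0.096700^2) = -10 * log10(0.99064911) = 0.04080 dB

0.04080 dB


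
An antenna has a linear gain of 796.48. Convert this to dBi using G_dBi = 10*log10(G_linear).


G_dBi = 10 * log10(796.48) = 29.01 dBi

29.01 dBi


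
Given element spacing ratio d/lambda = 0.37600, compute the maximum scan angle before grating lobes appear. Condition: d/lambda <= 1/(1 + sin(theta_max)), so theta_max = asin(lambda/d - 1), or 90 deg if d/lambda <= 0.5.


lambda/d - 1 = 1/0.37600 - 1 = 1.659574 >= 1
d/lambda <= 0.5, so the array can scan to endfire without grating lobes: theta_max = 90 deg

90 deg


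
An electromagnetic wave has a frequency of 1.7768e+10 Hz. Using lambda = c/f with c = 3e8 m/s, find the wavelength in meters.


lambda = c / f = 3.0000e+08 / 1.7768e+10 = 0.01688 m

0.01688 m


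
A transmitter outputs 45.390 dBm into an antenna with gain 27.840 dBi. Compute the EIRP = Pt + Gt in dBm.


EIRP = Pt + Gt = 45.390 + 27.840 = 73.23 dBm

73.23 dBm


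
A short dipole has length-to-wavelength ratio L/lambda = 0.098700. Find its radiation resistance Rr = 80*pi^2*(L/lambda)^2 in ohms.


Rr = 80 * pi^2 * (0.098700)^2 = 80 * 9.869604 * 9.741690e-03 = 7.692 ohm

7.692 ohm


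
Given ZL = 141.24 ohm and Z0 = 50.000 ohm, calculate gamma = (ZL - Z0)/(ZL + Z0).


gamma = (141.24 - 50.000) / (141.24 + 50.000) = 0.4771

0.4771


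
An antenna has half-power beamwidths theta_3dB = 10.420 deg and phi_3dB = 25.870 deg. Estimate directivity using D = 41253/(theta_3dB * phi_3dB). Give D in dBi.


D_linear = 41253 / (10.420 * 25.870) = 153.0352
D_dBi = 10 * log10(153.0352) = 21.85 dBi

21.85 dBi


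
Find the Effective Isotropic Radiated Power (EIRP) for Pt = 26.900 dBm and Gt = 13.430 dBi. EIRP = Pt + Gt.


EIRP = Pt + Gt = 26.900 + 13.430 = 40.33 dBm

40.33 dBm


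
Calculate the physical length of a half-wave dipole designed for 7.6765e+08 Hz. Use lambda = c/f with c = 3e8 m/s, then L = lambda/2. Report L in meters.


lambda = c / f = 3.0000e+08 / 7.6765e+08 = 0.3908031 m
L = lambda / 2 = 0.3908031 / 2 = 0.1954 m

0.1954 m


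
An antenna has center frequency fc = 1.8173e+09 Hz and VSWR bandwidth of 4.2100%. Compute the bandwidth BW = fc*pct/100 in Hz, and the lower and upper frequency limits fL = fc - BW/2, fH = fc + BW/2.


BW = 1.8173e+09 * 4.2100/100 = 7.650833e+07 Hz
fL = 1.8173e+09 - 7.650833e+07/2 = 1.779e+09 Hz
fH = 1.8173e+09 + 7.650833e+07/2 = 1.856e+09 Hz

BW=7.651e+07 Hz, fL=1.779e+09 Hz, fH=1.856e+09 Hz


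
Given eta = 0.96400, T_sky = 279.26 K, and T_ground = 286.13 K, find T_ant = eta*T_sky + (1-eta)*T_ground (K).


T_ant = 0.96400 * 279.26 + (1 - 0.96400) * 286.13 = 279.5 K

279.5 K


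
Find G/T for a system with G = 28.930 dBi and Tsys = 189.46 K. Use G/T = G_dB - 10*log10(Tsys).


G/T = 28.930 - 10*log10(189.46) = 28.930 - 22.77518 = 6.155 dB/K

6.155 dB/K


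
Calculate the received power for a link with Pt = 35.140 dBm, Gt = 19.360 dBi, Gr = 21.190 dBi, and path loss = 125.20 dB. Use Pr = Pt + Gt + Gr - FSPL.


Pr = 35.140 + 19.360 + 21.190 - 125.20 = -49.51 dBm

-49.51 dBm


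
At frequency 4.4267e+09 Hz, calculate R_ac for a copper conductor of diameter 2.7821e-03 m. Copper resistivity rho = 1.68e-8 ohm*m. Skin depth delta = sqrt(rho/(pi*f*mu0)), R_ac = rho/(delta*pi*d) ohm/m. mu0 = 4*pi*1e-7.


delta = sqrt(1.68e-8 / (pi * 4.4267e+09 * 4*pi*1e-7)) = 9.804709e-07 m
R_ac = 1.68e-8 / (9.804709e-07 * pi * 2.7821e-03) = 1.960 ohm/m

1.960 ohm/m


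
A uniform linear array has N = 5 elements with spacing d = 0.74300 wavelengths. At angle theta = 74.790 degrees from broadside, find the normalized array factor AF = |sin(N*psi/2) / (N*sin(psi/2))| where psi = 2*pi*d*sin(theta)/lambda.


psi = 2*pi*0.74300*sin(74.790 deg) = 4.504876 rad
AF = |sin(5*4.504876/2) / (5*sin(4.504876/2))| = 0.2485

0.2485


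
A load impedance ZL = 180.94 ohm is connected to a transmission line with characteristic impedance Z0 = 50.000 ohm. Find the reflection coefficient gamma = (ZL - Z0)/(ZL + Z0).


gamma = (180.94 - 50.000) / (180.94 + 50.000) = 0.5670

0.5670


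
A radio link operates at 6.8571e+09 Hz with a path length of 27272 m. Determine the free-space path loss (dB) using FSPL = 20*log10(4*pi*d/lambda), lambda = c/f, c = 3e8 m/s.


lambda = c / f = 3.0000e+08 / 6.8571e+09 = 0.04375027 m
FSPL = 20 * log10(4*pi*27272/0.04375027) = 137.9 dB

137.9 dB


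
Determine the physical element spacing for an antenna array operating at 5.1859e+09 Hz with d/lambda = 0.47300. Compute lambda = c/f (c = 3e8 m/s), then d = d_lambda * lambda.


lambda = c / f = 3.0000e+08 / 5.1859e+09 = 0.05784917 m
d = 0.47300 * 0.05784917 = 0.02736 m

0.02736 m


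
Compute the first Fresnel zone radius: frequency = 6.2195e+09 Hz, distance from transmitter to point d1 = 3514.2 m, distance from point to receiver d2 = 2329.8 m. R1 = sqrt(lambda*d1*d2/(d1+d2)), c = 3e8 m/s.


lambda = c / f = 3.0000e+08 / 6.2195e+09 = 0.04823539 m
R1 = sqrt(0.04823539 * 3514.2 * 2329.8 / (3514.2 + 2329.8)) = 8.221 m

8.221 m


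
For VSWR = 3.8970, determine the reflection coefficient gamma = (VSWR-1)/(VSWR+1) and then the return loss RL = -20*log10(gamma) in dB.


gamma = (3.8970 - 1) / (3.8970 + 1) = 0.5915867
RL = -20 * log10(0.5915867) = 4.560 dB

4.560 dB


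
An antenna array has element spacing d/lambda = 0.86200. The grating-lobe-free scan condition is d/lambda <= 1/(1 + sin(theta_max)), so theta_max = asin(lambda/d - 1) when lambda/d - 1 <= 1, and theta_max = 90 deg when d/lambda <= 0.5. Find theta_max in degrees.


lambda/d - 1 = 1/0.86200 - 1 = 0.1600928
theta_max = asin(0.1600928) = 9.212 deg

9.212 deg


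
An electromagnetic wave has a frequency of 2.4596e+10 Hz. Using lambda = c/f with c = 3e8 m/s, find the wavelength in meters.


lambda = c / f = 3.0000e+08 / 2.4596e+10 = 0.01220 m

0.01220 m


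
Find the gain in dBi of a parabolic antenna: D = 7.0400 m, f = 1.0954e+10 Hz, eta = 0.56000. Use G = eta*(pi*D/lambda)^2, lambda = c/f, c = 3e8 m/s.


lambda = c / f = 3.0000e+08 / 1.0954e+10 = 0.02738726 m
G_linear = 0.56000 * (pi * 7.0400 / 0.02738726)^2 = 365204.3
G_dBi = 10 * log10(365204.3) = 55.63 dBi

55.63 dBi


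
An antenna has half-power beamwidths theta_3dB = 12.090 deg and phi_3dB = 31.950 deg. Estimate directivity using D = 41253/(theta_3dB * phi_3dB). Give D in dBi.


D_linear = 41253 / (12.090 * 31.950) = 106.7968
D_dBi = 10 * log10(106.7968) = 20.29 dBi

20.29 dBi


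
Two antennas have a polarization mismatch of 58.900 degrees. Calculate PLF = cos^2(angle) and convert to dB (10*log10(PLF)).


PLF_linear = cos^2(58.900 deg) = 0.2668067
PLF_dB = 10 * log10(0.2668067) = -5.738 dB

-5.738 dB


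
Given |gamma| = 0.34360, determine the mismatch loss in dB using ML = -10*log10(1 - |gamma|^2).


ML = -10 * log10(1 - 0.34360^2) = -10 * log10(0.88193904) = 0.5456 dB

0.5456 dB


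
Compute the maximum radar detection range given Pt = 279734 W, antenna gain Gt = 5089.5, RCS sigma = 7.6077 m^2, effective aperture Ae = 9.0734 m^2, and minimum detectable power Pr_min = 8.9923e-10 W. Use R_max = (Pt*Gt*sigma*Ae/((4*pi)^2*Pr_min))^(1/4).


R^4 = 279734*5089.5*7.6077*9.0734 / ((4*pi)^2 * 8.9923e-10) = 6.920752e+17
R_max = 6.920752e+17^0.25 = 28843 m

28843 m


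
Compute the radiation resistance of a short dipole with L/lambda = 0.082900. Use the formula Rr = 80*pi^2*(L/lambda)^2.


Rr = 80 * pi^2 * (0.082900)^2 = 80 * 9.869604 * 6.872410e-03 = 5.426 ohm

5.426 ohm


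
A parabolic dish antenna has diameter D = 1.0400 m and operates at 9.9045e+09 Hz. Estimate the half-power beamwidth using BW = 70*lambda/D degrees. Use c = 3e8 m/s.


lambda = c / f = 3.0000e+08 / 9.9045e+09 = 0.03028926 m
BW = 70 * 0.03028926 / 1.0400 = 2.039 deg

2.039 deg


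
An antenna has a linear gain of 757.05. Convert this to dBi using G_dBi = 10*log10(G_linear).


G_dBi = 10 * log10(757.05) = 28.79 dBi

28.79 dBi


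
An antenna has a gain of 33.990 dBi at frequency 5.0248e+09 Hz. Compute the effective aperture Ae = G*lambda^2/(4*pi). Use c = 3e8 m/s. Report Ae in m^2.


lambda = c / f = 3.0000e+08 / 5.0248e+09 = 0.05970387 m
G_linear = 10^(33.990/10) = 2506.109
Ae = G_linear * lambda^2 / (4*pi) = 2506.109 * 0.05970387^2 / (4*pi) = 0.7109 m^2

0.7109 m^2


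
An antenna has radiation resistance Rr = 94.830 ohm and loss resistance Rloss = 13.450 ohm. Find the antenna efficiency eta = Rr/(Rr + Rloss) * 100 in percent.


eta = 94.830 / (94.830 + 13.450) * 100 = 87.58%

87.58%


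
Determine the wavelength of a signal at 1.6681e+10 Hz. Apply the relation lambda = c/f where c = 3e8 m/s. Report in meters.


lambda = c / f = 3.0000e+08 / 1.6681e+10 = 0.01798 m

0.01798 m


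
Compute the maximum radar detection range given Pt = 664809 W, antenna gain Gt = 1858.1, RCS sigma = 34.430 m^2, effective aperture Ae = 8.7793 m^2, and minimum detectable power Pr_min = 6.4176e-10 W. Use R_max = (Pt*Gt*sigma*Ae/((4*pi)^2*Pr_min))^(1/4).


R^4 = 664809*1858.1*34.430*8.7793 / ((4*pi)^2 * 6.4176e-10) = 3.684432e+18
R_max = 3.684432e+18^0.25 = 43812 m

43812 m


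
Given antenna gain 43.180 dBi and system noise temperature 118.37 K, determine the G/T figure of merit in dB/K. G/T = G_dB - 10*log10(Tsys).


G/T = 43.180 - 10*log10(118.37) = 43.180 - 20.73242 = 22.45 dB/K

22.45 dB/K


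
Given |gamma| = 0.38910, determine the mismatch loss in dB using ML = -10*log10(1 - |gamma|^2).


ML = -10 * log10(1 - 0.38910^2) = -10 * log10(0.84860119) = 0.7130 dB

0.7130 dB


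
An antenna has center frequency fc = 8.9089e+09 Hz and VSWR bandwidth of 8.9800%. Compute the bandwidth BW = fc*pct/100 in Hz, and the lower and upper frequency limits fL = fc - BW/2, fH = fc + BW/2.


BW = 8.9089e+09 * 8.9800/100 = 8.000192e+08 Hz
fL = 8.9089e+09 - 8.000192e+08/2 = 8.509e+09 Hz
fH = 8.9089e+09 + 8.000192e+08/2 = 9.309e+09 Hz

BW=8.000e+08 Hz, fL=8.509e+09 Hz, fH=9.309e+09 Hz


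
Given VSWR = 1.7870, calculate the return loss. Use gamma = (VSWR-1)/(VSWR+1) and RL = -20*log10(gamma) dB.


gamma = (1.7870 - 1) / (1.7870 + 1) = 0.2823825
RL = -20 * log10(0.2823825) = 10.98 dB

10.98 dB


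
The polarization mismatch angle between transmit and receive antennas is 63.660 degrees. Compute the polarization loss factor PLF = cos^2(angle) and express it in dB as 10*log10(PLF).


PLF_linear = cos^2(63.660 deg) = 0.1968670
PLF_dB = 10 * log10(0.1968670) = -7.058 dB

-7.058 dB


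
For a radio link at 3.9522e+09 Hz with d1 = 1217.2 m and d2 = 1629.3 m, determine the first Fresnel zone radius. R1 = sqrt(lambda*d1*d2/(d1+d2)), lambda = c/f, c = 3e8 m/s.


lambda = c / f = 3.0000e+08 / 3.9522e+09 = 0.07590709 m
R1 = sqrt(0.07590709 * 1217.2 * 1629.3 / (1217.2 + 1629.3)) = 7.272 m

7.272 m


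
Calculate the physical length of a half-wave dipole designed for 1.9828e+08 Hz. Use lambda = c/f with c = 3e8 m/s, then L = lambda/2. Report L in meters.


lambda = c / f = 3.0000e+08 / 1.9828e+08 = 1.513012 m
L = lambda / 2 = 1.513012 / 2 = 0.7565 m

0.7565 m


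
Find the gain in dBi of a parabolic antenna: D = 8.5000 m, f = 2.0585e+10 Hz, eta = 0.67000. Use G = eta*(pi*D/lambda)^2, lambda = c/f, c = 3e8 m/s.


lambda = c / f = 3.0000e+08 / 2.0585e+10 = 0.01457372 m
G_linear = 0.67000 * (pi * 8.5000 / 0.01457372)^2 = 2.249425e+06
G_dBi = 10 * log10(2.249425e+06) = 63.52 dBi

63.52 dBi


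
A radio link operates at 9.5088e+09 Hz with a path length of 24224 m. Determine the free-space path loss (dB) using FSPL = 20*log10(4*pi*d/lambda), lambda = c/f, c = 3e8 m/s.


lambda = c / f = 3.0000e+08 / 9.5088e+09 = 0.03154972 m
FSPL = 20 * log10(4*pi*24224/0.03154972) = 139.7 dB

139.7 dB


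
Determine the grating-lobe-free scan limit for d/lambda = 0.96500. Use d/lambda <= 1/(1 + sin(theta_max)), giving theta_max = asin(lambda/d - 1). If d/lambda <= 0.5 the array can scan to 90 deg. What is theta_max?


lambda/d - 1 = 1/0.96500 - 1 = 0.03626943
theta_max = asin(0.03626943) = 2.079 deg

2.079 deg


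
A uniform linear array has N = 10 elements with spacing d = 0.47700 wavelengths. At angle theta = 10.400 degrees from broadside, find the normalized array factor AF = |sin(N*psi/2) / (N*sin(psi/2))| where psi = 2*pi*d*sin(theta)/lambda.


psi = 2*pi*0.47700*sin(10.400 deg) = 0.5410302 rad
AF = |sin(10*0.5410302/2) / (10*sin(0.5410302/2))| = 0.1582

0.1582


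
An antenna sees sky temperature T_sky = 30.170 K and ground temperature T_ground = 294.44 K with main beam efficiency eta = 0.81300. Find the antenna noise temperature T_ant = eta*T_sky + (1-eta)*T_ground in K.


T_ant = 0.81300 * 30.170 + (1 - 0.81300) * 294.44 = 79.59 K

79.59 K


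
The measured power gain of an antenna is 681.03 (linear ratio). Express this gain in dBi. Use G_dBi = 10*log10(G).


G_dBi = 10 * log10(681.03) = 28.33 dBi

28.33 dBi


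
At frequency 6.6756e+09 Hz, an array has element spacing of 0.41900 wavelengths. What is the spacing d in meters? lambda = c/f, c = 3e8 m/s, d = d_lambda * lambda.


lambda = c / f = 3.0000e+08 / 6.6756e+09 = 0.04493978 m
d = 0.41900 * 0.04493978 = 0.01883 m

0.01883 m


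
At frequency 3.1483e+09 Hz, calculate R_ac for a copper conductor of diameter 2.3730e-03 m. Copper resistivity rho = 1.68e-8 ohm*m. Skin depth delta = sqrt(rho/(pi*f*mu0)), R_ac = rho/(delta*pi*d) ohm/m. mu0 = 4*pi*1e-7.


delta = sqrt(1.68e-8 / (pi * 3.1483e+09 * 4*pi*1e-7)) = 1.162617e-06 m
R_ac = 1.68e-8 / (1.162617e-06 * pi * 2.3730e-03) = 1.938 ohm/m

1.938 ohm/m


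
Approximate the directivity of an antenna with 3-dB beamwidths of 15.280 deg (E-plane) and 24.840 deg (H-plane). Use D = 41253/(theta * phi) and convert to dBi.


D_linear = 41253 / (15.280 * 24.840) = 108.6877
D_dBi = 10 * log10(108.6877) = 20.36 dBi

20.36 dBi


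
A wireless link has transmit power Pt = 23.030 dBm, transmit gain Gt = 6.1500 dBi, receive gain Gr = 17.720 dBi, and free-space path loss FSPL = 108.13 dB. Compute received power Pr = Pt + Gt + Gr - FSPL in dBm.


Pr = 23.030 + 6.1500 + 17.720 - 108.13 = -61.23 dBm

-61.23 dBm


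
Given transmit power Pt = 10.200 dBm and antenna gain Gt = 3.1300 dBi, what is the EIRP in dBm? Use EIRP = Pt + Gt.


EIRP = Pt + Gt = 10.200 + 3.1300 = 13.33 dBm

13.33 dBm


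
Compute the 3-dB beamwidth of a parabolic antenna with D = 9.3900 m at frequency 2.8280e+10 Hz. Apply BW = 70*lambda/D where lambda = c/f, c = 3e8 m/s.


lambda = c / f = 3.0000e+08 / 2.8280e+10 = 0.01060820 m
BW = 70 * 0.01060820 / 9.3900 = 0.07908 deg

0.07908 deg


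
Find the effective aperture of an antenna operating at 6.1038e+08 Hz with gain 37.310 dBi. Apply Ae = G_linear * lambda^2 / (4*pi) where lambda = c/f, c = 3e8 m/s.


lambda = c / f = 3.0000e+08 / 6.1038e+08 = 0.4914971 m
G_linear = 10^(37.310/10) = 5382.698
Ae = G_linear * lambda^2 / (4*pi) = 5382.698 * 0.4914971^2 / (4*pi) = 103.5 m^2

103.5 m^2


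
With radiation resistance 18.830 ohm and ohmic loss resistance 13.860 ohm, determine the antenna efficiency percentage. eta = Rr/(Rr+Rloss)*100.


eta = 18.830 / (18.830 + 13.860) * 100 = 57.60%

57.60%


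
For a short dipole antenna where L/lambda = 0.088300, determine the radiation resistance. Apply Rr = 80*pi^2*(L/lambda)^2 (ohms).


Rr = 80 * pi^2 * (0.088300)^2 = 80 * 9.869604 * 7.796890e-03 = 6.156 ohm

6.156 ohm


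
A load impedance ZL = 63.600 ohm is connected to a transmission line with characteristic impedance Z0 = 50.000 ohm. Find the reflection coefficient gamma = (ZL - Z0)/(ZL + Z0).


gamma = (63.600 - 50.000) / (63.600 + 50.000) = 0.1197

0.1197


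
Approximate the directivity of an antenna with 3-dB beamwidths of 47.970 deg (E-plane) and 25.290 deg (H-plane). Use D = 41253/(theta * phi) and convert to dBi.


D_linear = 41253 / (47.970 * 25.290) = 34.00455
D_dBi = 10 * log10(34.00455) = 15.32 dBi

15.32 dBi


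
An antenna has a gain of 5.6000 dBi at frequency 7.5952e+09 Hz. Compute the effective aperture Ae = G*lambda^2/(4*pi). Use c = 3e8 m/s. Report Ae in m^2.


lambda = c / f = 3.0000e+08 / 7.5952e+09 = 0.03949863 m
G_linear = 10^(5.6000/10) = 3.630781
Ae = G_linear * lambda^2 / (4*pi) = 3.630781 * 0.03949863^2 / (4*pi) = 4.508e-04 m^2

4.508e-04 m^2


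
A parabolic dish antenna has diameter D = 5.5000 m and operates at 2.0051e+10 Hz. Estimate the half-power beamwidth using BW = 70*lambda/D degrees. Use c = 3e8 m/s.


lambda = c / f = 3.0000e+08 / 2.0051e+10 = 0.01496185 m
BW = 70 * 0.01496185 / 5.5000 = 0.1904 deg

0.1904 deg


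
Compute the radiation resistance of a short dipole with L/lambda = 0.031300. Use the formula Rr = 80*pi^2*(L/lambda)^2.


Rr = 80 * pi^2 * (0.031300)^2 = 80 * 9.869604 * 9.796900e-04 = 0.7735 ohm

0.7735 ohm


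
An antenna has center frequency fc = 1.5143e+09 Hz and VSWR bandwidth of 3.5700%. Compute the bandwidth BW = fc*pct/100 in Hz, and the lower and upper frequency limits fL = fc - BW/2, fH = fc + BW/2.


BW = 1.5143e+09 * 3.5700/100 = 5.406051e+07 Hz
fL = 1.5143e+09 - 5.406051e+07/2 = 1.487e+09 Hz
fH = 1.5143e+09 + 5.406051e+07/2 = 1.541e+09 Hz

BW=5.406e+07 Hz, fL=1.487e+09 Hz, fH=1.541e+09 Hz


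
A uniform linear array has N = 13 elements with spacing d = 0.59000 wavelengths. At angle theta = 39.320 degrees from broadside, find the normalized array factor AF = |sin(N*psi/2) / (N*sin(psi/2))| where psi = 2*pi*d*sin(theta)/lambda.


psi = 2*pi*0.59000*sin(39.320 deg) = 2.348994 rad
AF = |sin(13*2.348994/2) / (13*sin(2.348994/2))| = 0.03548

0.03548


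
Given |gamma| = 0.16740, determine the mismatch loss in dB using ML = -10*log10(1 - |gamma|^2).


ML = -10 * log10(1 - 0.16740^2) = -10 * log10(0.97197724) = 0.1234 dB

0.1234 dB


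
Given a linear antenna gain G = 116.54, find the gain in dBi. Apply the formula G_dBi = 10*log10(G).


G_dBi = 10 * log10(116.54) = 20.66 dBi

20.66 dBi


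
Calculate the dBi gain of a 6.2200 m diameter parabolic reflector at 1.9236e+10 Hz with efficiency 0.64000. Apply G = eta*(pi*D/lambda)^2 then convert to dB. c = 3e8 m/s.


lambda = c / f = 3.0000e+08 / 1.9236e+10 = 0.01559576 m
G_linear = 0.64000 * (pi * 6.2200 / 0.01559576)^2 = 1.004725e+06
G_dBi = 10 * log10(1.004725e+06) = 60.02 dBi

60.02 dBi


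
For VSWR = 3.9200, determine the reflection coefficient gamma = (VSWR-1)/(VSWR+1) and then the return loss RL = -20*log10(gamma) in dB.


gamma = (3.9200 - 1) / (3.9200 + 1) = 0.5934959
RL = -20 * log10(0.5934959) = 4.532 dB

4.532 dB


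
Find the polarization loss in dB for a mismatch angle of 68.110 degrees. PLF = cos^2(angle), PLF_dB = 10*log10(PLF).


PLF_linear = cos^2(68.110 deg) = 0.1389991
PLF_dB = 10 * log10(0.1389991) = -8.570 dB

-8.570 dB


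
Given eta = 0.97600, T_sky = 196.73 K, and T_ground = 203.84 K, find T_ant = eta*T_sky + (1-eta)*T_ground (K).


T_ant = 0.97600 * 196.73 + (1 - 0.97600) * 203.84 = 196.9 K

196.9 K


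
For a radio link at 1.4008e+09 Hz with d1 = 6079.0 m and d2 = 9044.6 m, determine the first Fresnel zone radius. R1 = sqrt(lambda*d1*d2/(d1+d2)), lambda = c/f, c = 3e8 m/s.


lambda = c / f = 3.0000e+08 / 1.4008e+09 = 0.2141633 m
R1 = sqrt(0.2141633 * 6079.0 * 9044.6 / (6079.0 + 9044.6)) = 27.90 m

27.90 m
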